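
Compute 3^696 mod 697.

288

3^1 ≡ 3 (mod 697)
3^2 ≡ 3^2 = 9 ≡ 9 (mod 697)
3^4 ≡ 9^2 = 81 ≡ 81 (mod 697)
3^8 ≡ 81^2 = 6561 ≡ 288 (mod 697)
3^16 ≡ 288^2 = 82944 ≡ 1 (mod 697)
3^32 ≡ 1^2 = 1 ≡ 1 (mod 697)
3^64 ≡ 1^2 = 1 ≡ 1 (mod 697)
3^128 ≡ 1^2 = 1 ≡ 1 (mod 697)
3^256 ≡ 1^2 = 1 ≡ 1 (mod 697)
3^512 ≡ 1^2 = 1 ≡ 1 (mod 697)
696 = 512 + 128 + 32 + 16 + 8 in binary powers of 2.
So 3^696 ≡ 1 · 1 · 1 · 1 · 288 ≡ 288 (mod 697).
Since 288 ≠ 1, base 3 is a Fermat witness: 697 is composite.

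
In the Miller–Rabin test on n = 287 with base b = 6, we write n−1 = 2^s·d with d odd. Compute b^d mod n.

287 − 1 = 286 = 2^1 · 143, so d = 143.
6^1 ≡ 6 (mod 287)
6^2 ≡ 6^2 = 36 ≡ 36 (mod 287)
6^4 ≡ 36^2 = 1296 ≡ 148 (mod 287)
6^8 ≡ 148^2 = 21904 ≡ 92 (mod 287)
6^16 ≡ 92^2 = 8464 ≡ 141 (mod 287)
6^32 ≡ 141^2 = 19881 ≡ 78 (mod 287)
6^64 ≡ 78^2 = 6084 ≡ 57 (mod 287)
6^128 ≡ 57^2 = 3249 ≡ 92 (mod 287)
143 = 128 + 8 + 4 + 2 + 1 in binary powers of 2.
So 6^143 ≡ 92 · 92 · 148 · 36 · 6 ≡ 153 (mod 287).
Squaring chain: 153; never reaches −1, so base 6 is a Miller–Rabin witness that 287 is composite.

153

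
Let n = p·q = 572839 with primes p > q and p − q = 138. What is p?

Since p = q + 138, we have 572839 = q(q + 138), so q² + 138q − 572839 = 0.
Discriminant: 138² + 4·572839 = 19044 + 2291356 = 2310400; √2310400 = 1520.
q = (−138 + 1520)/2 = 691, and p = q + 138 = 829.
Check: 691 · 829 = 572839.

829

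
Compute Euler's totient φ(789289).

763776

Factor: 789289 = 79 · 97 · 103.
φ(789289) = (79−1) · (97−1) · (103−1) = 78 · 96 · 102 = 763776.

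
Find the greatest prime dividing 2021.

2021 = 43 · 47
47 is prime.
So 2021 = 43 · 47; the largest prime factor is 47.

47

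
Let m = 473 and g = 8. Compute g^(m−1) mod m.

8^1 ≡ 8 (mod 473)
8^2 ≡ 8^2 = 64 ≡ 64 (mod 473)
8^4 ≡ 64^2 = 4096 ≡ 312 (mod 473)
8^8 ≡ 312^2 = 97344 ≡ 379 (mod 473)
8^16 ≡ 379^2 = 143641 ≡ 322 (mod 473)
8^32 ≡ 322^2 = 103684 ≡ 97 (mod 473)
8^64 ≡ 97^2 = 9409 ≡ 422 (mod 473)
8^128 ≡ 422^2 = 178084 ≡ 236 (mod 473)
8^256 ≡ 236^2 = 55696 ≡ 355 (mod 473)
472 = 256 + 128 + 64 + 16 + 8 in binary powers of 2.
So 8^472 ≡ 355 · 236 · 422 · 322 · 379 ≡ 262 (mod 473).
Since 262 ≠ 1, base 8 is a Fermat witness: 473 is composite.

262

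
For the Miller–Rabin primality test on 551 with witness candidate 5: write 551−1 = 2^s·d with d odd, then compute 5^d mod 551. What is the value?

551 − 1 = 550 = 2^1 · 275, so d = 275.
5^1 ≡ 5 (mod 551)
5^2 ≡ 5^2 = 25 ≡ 25 (mod 551)
5^4 ≡ 25^2 = 625 ≡ 74 (mod 551)
5^8 ≡ 74^2 = 5476 ≡ 517 (mod 551)
5^16 ≡ 517^2 = 267289 ≡ 54 (mod 551)
5^32 ≡ 54^2 = 2916 ≡ 161 (mod 551)
5^64 ≡ 161^2 = 25921 ≡ 24 (mod 551)
5^128 ≡ 24^2 = 576 ≡ 25 (mod 551)
5^256 ≡ 25^2 = 625 ≡ 74 (mod 551)
275 = 256 + 16 + 2 + 1 in binary powers of 2.
So 5^275 ≡ 74 · 54 · 25 · 5 ≡ 294 (mod 551).
Squaring chain: 294; never reaches −1, so base 5 is a Miller–Rabin witness that 551 is composite.

294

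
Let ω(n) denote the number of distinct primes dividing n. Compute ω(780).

4

780 = 2^2 · 195
195 = 3 · 65
65 = 5 · 13
780 = 2^2 · 3 · 5 · 13, which has 4 distinct prime factors.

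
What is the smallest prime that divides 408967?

408967 is odd.
Digit sum 34, not divisible by 3.
Ends in 7: not divisible by 5.
7: 408967 = 7·58423 + 6
11: 408967 = 11·37178 + 9
13: 408967 = 13·31459

13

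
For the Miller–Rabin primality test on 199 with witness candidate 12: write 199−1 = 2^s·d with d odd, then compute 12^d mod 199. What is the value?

199 − 1 = 198 = 2^1 · 99, so d = 99.
12^1 ≡ 12 (mod 199)
12^2 ≡ 12^2 = 144 ≡ 144 (mod 199)
12^4 ≡ 144^2 = 20736 ≡ 40 (mod 199)
12^8 ≡ 40^2 = 1600 ≡ 8 (mod 199)
12^16 ≡ 8^2 = 64 ≡ 64 (mod 199)
12^32 ≡ 64^2 = 4096 ≡ 116 (mod 199)
12^64 ≡ 116^2 = 13456 ≡ 123 (mod 199)
99 = 64 + 32 + 2 + 1 in binary powers of 2.
So 12^99 ≡ 123 · 116 · 144 · 12 ≡ 198 (mod 199).
Since 12^d ≡ 198 (mod 199), base 12 does not prove 199 composite.

198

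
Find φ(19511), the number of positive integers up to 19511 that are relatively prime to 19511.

Factor: 19511 = 109 · 179.
φ(19511) = (109−1) · (179−1) = 108 · 178 = 19224.

19224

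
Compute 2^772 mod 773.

2^1 ≡ 2 (mod 773)
2^2 ≡ 2^2 = 4 ≡ 4 (mod 773)
2^4 ≡ 4^2 = 16 ≡ 16 (mod 773)
2^8 ≡ 16^2 = 256 ≡ 256 (mod 773)
2^16 ≡ 256^2 = 65536 ≡ 604 (mod 773)
2^32 ≡ 604^2 = 364816 ≡ 733 (mod 773)
2^64 ≡ 733^2 = 537289 ≡ 54 (mod 773)
2^128 ≡ 54^2 = 2916 ≡ 597 (mod 773)
2^256 ≡ 597^2 = 356409 ≡ 56 (mod 773)
2^512 ≡ 56^2 = 3136 ≡ 44 (mod 773)
772 = 512 + 256 + 4 in binary powers of 2.
So 2^772 ≡ 44 · 56 · 16 ≡ 1 (mod 773).
Since the result is 1, base 2 gives no evidence that 773 is composite.

1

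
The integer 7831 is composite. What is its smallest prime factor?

41

7831 is odd.
Digit sum 19, not divisible by 3.
Ends in 1: not divisible by 5.
7: 7831 = 7·1118 + 5
11: 7831 = 11·711 + 10
13: 7831 = 13·602 + 5
17: 7831 = 17·460 + 11
19: 7831 = 19·412 + 3
23: 7831 = 23·340 + 11
29: 7831 = 29·270 + 1
31: 7831 = 31·252 + 19
37: 7831 = 37·211 + 24
41: 7831 = 41·191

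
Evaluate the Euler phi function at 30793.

25584

Factor: 30793 = 7 · 53 · 83.
φ(30793) = (7−1) · (53−1) · (83−1) = 6 · 52 · 82 = 25584.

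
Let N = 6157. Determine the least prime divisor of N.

6157 is odd.
Digit sum 19, not divisible by 3.
Ends in 7: not divisible by 5.
7: 6157 = 7·879 + 4
11: 6157 = 11·559 + 8
13: 6157 = 13·473 + 8
17: 6157 = 17·362 + 3
19: 6157 = 19·324 + 1
23: 6157 = 23·267 + 16
29: 6157 = 29·212 + 9
31: 6157 = 31·198 + 19
37: 6157 = 37·166 + 15
41: 6157 = 41·150 + 7
43: 6157 = 43·143 + 8
47: 6157 = 47·131

47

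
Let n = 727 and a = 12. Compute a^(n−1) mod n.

1

12^1 ≡ 12 (mod 727)
12^2 ≡ 12^2 = 144 ≡ 144 (mod 727)
12^4 ≡ 144^2 = 20736 ≡ 380 (mod 727)
12^8 ≡ 380^2 = 144400 ≡ 454 (mod 727)
12^16 ≡ 454^2 = 206116 ≡ 375 (mod 727)
12^32 ≡ 375^2 = 140625 ≡ 314 (mod 727)
12^64 ≡ 314^2 = 98596 ≡ 451 (mod 727)
12^128 ≡ 451^2 = 203401 ≡ 568 (mod 727)
12^256 ≡ 568^2 = 322624 ≡ 563 (mod 727)
12^512 ≡ 563^2 = 316969 ≡ 724 (mod 727)
726 = 512 + 128 + 64 + 16 + 4 + 2 in binary powers of 2.
So 12^726 ≡ 724 · 568 · 451 · 375 · 380 · 144 ≡ 1 (mod 727).
Since the result is 1, base 12 gives no evidence that 727 is composite.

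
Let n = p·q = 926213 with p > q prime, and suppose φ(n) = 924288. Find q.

φ(n) = (p−1)(q−1) = n − (p+q) + 1, so p + q = 926213 − 924288 + 1 = 1926.
p and q are the roots of t² − 1926t + 926213 = 0.
Discriminant: 1926² − 4·926213 = 3709476 − 3704852 = 4624; √4624 = 68.
q = (1926 − 68)/2 = 929, p = (1926 + 68)/2 = 997.
Check: 929 · 997 = 926213.

929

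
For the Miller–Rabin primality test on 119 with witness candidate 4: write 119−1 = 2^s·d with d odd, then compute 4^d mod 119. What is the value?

30

119 − 1 = 118 = 2^1 · 59, so d = 59.
4^1 ≡ 4 (mod 119)
4^2 ≡ 4^2 = 16 ≡ 16 (mod 119)
4^4 ≡ 16^2 = 256 ≡ 18 (mod 119)
4^8 ≡ 18^2 = 324 ≡ 86 (mod 119)
4^16 ≡ 86^2 = 7396 ≡ 18 (mod 119)
4^32 ≡ 18^2 = 324 ≡ 86 (mod 119)
59 = 32 + 16 + 8 + 2 + 1 in binary powers of 2.
So 4^59 ≡ 86 · 18 · 86 · 16 · 4 ≡ 30 (mod 119).
Squaring chain: 30; never reaches −1, so base 4 is a Miller–Rabin witness that 119 is composite.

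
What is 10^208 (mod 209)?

199

10^1 ≡ 10 (mod 209)
10^2 ≡ 10^2 = 100 ≡ 100 (mod 209)
10^4 ≡ 100^2 = 10000 ≡ 177 (mod 209)
10^8 ≡ 177^2 = 31329 ≡ 188 (mod 209)
10^16 ≡ 188^2 = 35344 ≡ 23 (mod 209)
10^32 ≡ 23^2 = 529 ≡ 111 (mod 209)
10^64 ≡ 111^2 = 12321 ≡ 199 (mod 209)
10^128 ≡ 199^2 = 39601 ≡ 100 (mod 209)
208 = 128 + 64 + 16 in binary powers of 2.
So 10^208 ≡ 100 · 199 · 23 ≡ 199 (mod 209).
Since 199 ≠ 1, base 10 is a Fermat witness: 209 is composite.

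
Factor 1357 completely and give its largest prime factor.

59

1357 = 23 · 59
59 is prime.
So 1357 = 23 · 59; the largest prime factor is 59.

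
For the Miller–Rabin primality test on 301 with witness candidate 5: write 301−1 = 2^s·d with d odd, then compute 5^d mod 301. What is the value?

301 − 1 = 300 = 2^2 · 75, so d = 75.
5^1 ≡ 5 (mod 301)
5^2 ≡ 5^2 = 25 ≡ 25 (mod 301)
5^4 ≡ 25^2 = 625 ≡ 23 (mod 301)
5^8 ≡ 23^2 = 529 ≡ 228 (mod 301)
5^16 ≡ 228^2 = 51984 ≡ 212 (mod 301)
5^32 ≡ 212^2 = 44944 ≡ 95 (mod 301)
5^64 ≡ 95^2 = 9025 ≡ 296 (mod 301)
75 = 64 + 8 + 2 + 1 in binary powers of 2.
So 5^75 ≡ 296 · 228 · 25 · 5 ≡ 174 (mod 301).
Squaring chain: 174 → 176; never reaches −1, so base 5 is a Miller–Rabin witness that 301 is composite.

174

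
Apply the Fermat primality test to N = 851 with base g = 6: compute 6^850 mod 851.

147

6^1 ≡ 6 (mod 851)
6^2 ≡ 6^2 = 36 ≡ 36 (mod 851)
6^4 ≡ 36^2 = 1296 ≡ 445 (mod 851)
6^8 ≡ 445^2 = 198025 ≡ 593 (mod 851)
6^16 ≡ 593^2 = 351649 ≡ 186 (mod 851)
6^32 ≡ 186^2 = 34596 ≡ 556 (mod 851)
6^64 ≡ 556^2 = 309136 ≡ 223 (mod 851)
6^128 ≡ 223^2 = 49729 ≡ 371 (mod 851)
6^256 ≡ 371^2 = 137641 ≡ 630 (mod 851)
6^512 ≡ 630^2 = 396900 ≡ 334 (mod 851)
850 = 512 + 256 + 64 + 16 + 2 in binary powers of 2.
So 6^850 ≡ 334 · 630 · 223 · 186 · 36 ≡ 147 (mod 851).
Since 147 ≠ 1, base 6 is a Fermat witness: 851 is composite.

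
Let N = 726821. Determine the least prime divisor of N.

726821 is odd.
Digit sum 26, not divisible by 3.
Ends in 1: not divisible by 5.
7: 726821 = 7·103831 + 4
11: 726821 = 11·66074 + 7
13: 726821 = 13·55909 + 4
17: 726821 = 17·42754 + 3
19: 726821 = 19·38253 + 14
23: 726821 = 23·31600 + 21
29: 726821 = 29·25062 + 23
31: 726821 = 31·23445 + 26
37: 726821 = 37·19643 + 30
41: 726821 = 41·17727 + 14
43: 726821 = 43·16902 + 35
47: 726821 = 47·15464 + 13
53: 726821 = 53·13713 + 32
59: 726821 = 59·12319

59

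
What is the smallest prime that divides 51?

51 is odd.
Digit sum 6, divisible by 3.

3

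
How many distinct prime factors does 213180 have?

213180 = 2^2 · 53295
53295 = 3 · 17765
17765 = 5 · 3553
3553 = 11 · 323
323 = 17 · 19
213180 = 2^2 · 3 · 5 · 11 · 17 · 19, which has 6 distinct prime factors.

6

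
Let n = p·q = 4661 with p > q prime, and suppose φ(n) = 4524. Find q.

φ(n) = (p−1)(q−1) = n − (p+q) + 1, so p + q = 4661 − 4524 + 1 = 138.
p and q are the roots of t² − 138t + 4661 = 0.
Discriminant: 138² − 4·4661 = 19044 − 18644 = 400; √400 = 20.
q = (138 − 20)/2 = 59, p = (138 + 20)/2 = 79.
Check: 59 · 79 = 4661.

59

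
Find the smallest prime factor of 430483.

430483 is odd.
Digit sum 22, not divisible by 3.
Ends in 3: not divisible by 5.
7: 430483 = 7·61497 + 4
11: 430483 = 11·39134 + 9
13: 430483 = 13·33114 + 1
17: 430483 = 17·25322 + 9
19: 430483 = 19·22657

19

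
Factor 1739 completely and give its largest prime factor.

47

1739 = 37 · 47
47 is prime.
So 1739 = 37 · 47; the largest prime factor is 47.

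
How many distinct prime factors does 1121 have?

2

1121 = 19 · 59
1121 = 19 · 59, which has 2 distinct prime factors.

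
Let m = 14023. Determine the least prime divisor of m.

14023 is odd.
Digit sum 10, not divisible by 3.
Ends in 3: not divisible by 5.
7: 14023 = 7·2003 + 2
11: 14023 = 11·1274 + 9
13: 14023 = 13·1078 + 9
17: 14023 = 17·824 + 15
19: 14023 = 19·738 + 1
23: 14023 = 23·609 + 16
29: 14023 = 29·483 + 16
31: 14023 = 31·452 + 11
37: 14023 = 37·379

37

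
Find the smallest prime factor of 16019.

16019 is odd.
Digit sum 17, not divisible by 3.
Ends in 9: not divisible by 5.
7: 16019 = 7·2288 + 3
11: 16019 = 11·1456 + 3
13: 16019 = 13·1232 + 3
17: 16019 = 17·942 + 5
19: 16019 = 19·843 + 2
23: 16019 = 23·696 + 11
29: 16019 = 29·552 + 11
31: 16019 = 31·516 + 23
37: 16019 = 37·432 + 35
41: 16019 = 41·390 + 29
43: 16019 = 43·372 + 23
47: 16019 = 47·340 + 39
53: 16019 = 53·302 + 13
59: 16019 = 59·271 + 30
61: 16019 = 61·262 + 37
67: 16019 = 67·239 + 6
71: 16019 = 71·225 + 44
73: 16019 = 73·219 + 32
79: 16019 = 79·202 + 61
83: 16019 = 83·193

83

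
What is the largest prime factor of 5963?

5963 = 67 · 89
89 is prime.
So 5963 = 67 · 89; the largest prime factor is 89.

89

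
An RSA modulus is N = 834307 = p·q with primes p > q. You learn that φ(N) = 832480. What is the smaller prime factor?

881

φ(n) = (p−1)(q−1) = n − (p+q) + 1, so p + q = 834307 − 832480 + 1 = 1828.
p and q are the roots of t² − 1828t + 834307 = 0.
Discriminant: 1828² − 4·834307 = 3341584 − 3337228 = 4356; √4356 = 66.
q = (1828 − 66)/2 = 881, p = (1828 + 66)/2 = 947.
Check: 881 · 947 = 834307.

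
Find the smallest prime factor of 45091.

67

45091 is odd.
Digit sum 19, not divisible by 3.
Ends in 1: not divisible by 5.
7: 45091 = 7·6441 + 4
11: 45091 = 11·4099 + 2
13: 45091 = 13·3468 + 7
17: 45091 = 17·2652 + 7
19: 45091 = 19·2373 + 4
23: 45091 = 23·1960 + 11
29: 45091 = 29·1554 + 25
31: 45091 = 31·1454 + 17
37: 45091 = 37·1218 + 25
41: 45091 = 41·1099 + 32
43: 45091 = 43·1048 + 27
47: 45091 = 47·959 + 18
53: 45091 = 53·850 + 41
59: 45091 = 59·764 + 15
61: 45091 = 61·739 + 12
67: 45091 = 67·673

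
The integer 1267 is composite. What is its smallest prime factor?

7

1267 is odd.
Digit sum 16, not divisible by 3.
Ends in 7: not divisible by 5.
7: 1267 = 7·181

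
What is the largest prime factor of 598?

23

598 = 2 · 299
299 = 13 · 23
23 is prime.
So 598 = 2 · 13 · 23; the largest prime factor is 23.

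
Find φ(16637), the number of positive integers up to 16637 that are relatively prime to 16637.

Factor: 16637 = 127 · 131.
φ(16637) = (127−1) · (131−1) = 126 · 130 = 16380.

16380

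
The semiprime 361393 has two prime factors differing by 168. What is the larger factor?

Since p = q + 168, we have 361393 = q(q + 168), so q² + 168q − 361393 = 0.
Discriminant: 168² + 4·361393 = 28224 + 1445572 = 1473796; √1473796 = 1214.
q = (−168 + 1214)/2 = 523, and p = q + 168 = 691.
Check: 523 · 691 = 361393.

691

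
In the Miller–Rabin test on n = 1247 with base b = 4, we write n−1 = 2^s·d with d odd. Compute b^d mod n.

1247 − 1 = 1246 = 2^1 · 623, so d = 623.
4^1 ≡ 4 (mod 1247)
4^2 ≡ 4^2 = 16 ≡ 16 (mod 1247)
4^4 ≡ 16^2 = 256 ≡ 256 (mod 1247)
4^8 ≡ 256^2 = 65536 ≡ 692 (mod 1247)
4^16 ≡ 692^2 = 478864 ≡ 16 (mod 1247)
4^32 ≡ 16^2 = 256 ≡ 256 (mod 1247)
4^64 ≡ 256^2 = 65536 ≡ 692 (mod 1247)
4^128 ≡ 692^2 = 478864 ≡ 16 (mod 1247)
4^256 ≡ 16^2 = 256 ≡ 256 (mod 1247)
4^512 ≡ 256^2 = 65536 ≡ 692 (mod 1247)
623 = 512 + 64 + 32 + 8 + 4 + 2 + 1 in binary powers of 2.
So 4^623 ≡ 692 · 692 · 256 · 692 · 256 · 16 · 4 ≡ 173 (mod 1247).
Squaring chain: 173; never reaches −1, so base 4 is a Miller–Rabin witness that 1247 is composite.

173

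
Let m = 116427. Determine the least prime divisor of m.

116427 is odd.
Digit sum 21, divisible by 3.

3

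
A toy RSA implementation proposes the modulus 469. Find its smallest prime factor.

469 is odd.
Digit sum 19, not divisible by 3.
Ends in 9: not divisible by 5.
7: 469 = 7·67

7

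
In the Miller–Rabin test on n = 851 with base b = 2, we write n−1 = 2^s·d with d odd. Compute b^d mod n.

542

851 − 1 = 850 = 2^1 · 425, so d = 425.
2^1 ≡ 2 (mod 851)
2^2 ≡ 2^2 = 4 ≡ 4 (mod 851)
2^4 ≡ 4^2 = 16 ≡ 16 (mod 851)
2^8 ≡ 16^2 = 256 ≡ 256 (mod 851)
2^16 ≡ 256^2 = 65536 ≡ 9 (mod 851)
2^32 ≡ 9^2 = 81 ≡ 81 (mod 851)
2^64 ≡ 81^2 = 6561 ≡ 604 (mod 851)
2^128 ≡ 604^2 = 364816 ≡ 588 (mod 851)
2^256 ≡ 588^2 = 345744 ≡ 238 (mod 851)
425 = 256 + 128 + 32 + 8 + 1 in binary powers of 2.
So 2^425 ≡ 238 · 588 · 81 · 256 · 2 ≡ 542 (mod 851).
Squaring chain: 542; never reaches −1, so base 2 is a Miller–Rabin witness that 851 is composite.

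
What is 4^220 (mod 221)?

4^1 ≡ 4 (mod 221)
4^2 ≡ 4^2 = 16 ≡ 16 (mod 221)
4^4 ≡ 16^2 = 256 ≡ 35 (mod 221)
4^8 ≡ 35^2 = 1225 ≡ 120 (mod 221)
4^16 ≡ 120^2 = 14400 ≡ 35 (mod 221)
4^32 ≡ 35^2 = 1225 ≡ 120 (mod 221)
4^64 ≡ 120^2 = 14400 ≡ 35 (mod 221)
4^128 ≡ 35^2 = 1225 ≡ 120 (mod 221)
220 = 128 + 64 + 16 + 8 + 4 in binary powers of 2.
So 4^220 ≡ 120 · 35 · 35 · 120 · 35 ≡ 35 (mod 221).
Since 35 ≠ 1, base 4 is a Fermat witness: 221 is composite.

35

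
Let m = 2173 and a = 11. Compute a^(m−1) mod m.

1950

11^1 ≡ 11 (mod 2173)
11^2 ≡ 11^2 = 121 ≡ 121 (mod 2173)
11^4 ≡ 121^2 = 14641 ≡ 1603 (mod 2173)
11^8 ≡ 1603^2 = 2569609 ≡ 1123 (mod 2173)
11^16 ≡ 1123^2 = 1261129 ≡ 789 (mod 2173)
11^32 ≡ 789^2 = 622521 ≡ 1043 (mod 2173)
11^64 ≡ 1043^2 = 1087849 ≡ 1349 (mod 2173)
11^128 ≡ 1349^2 = 1819801 ≡ 1000 (mod 2173)
11^256 ≡ 1000^2 = 1000000 ≡ 420 (mod 2173)
11^512 ≡ 420^2 = 176400 ≡ 387 (mod 2173)
11^1024 ≡ 387^2 = 149769 ≡ 2005 (mod 2173)
11^2048 ≡ 2005^2 = 4020025 ≡ 2148 (mod 2173)
2172 = 2048 + 64 + 32 + 16 + 8 + 4 in binary powers of 2.
So 11^2172 ≡ 2148 · 1349 · 1043 · 789 · 1123 · 1603 ≡ 1950 (mod 2173).
Since 1950 ≠ 1, base 11 is a Fermat witness: 2173 is composite.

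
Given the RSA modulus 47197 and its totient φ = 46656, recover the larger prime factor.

433

φ(n) = (p−1)(q−1) = n − (p+q) + 1, so p + q = 47197 − 46656 + 1 = 542.
p and q are the roots of t² − 542t + 47197 = 0.
Discriminant: 542² − 4·47197 = 293764 − 188788 = 104976; √104976 = 324.
q = (542 − 324)/2 = 109, p = (542 + 324)/2 = 433.
Check: 109 · 433 = 47197.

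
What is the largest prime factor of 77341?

77341 = 11 · 7031
7031 = 79 · 89
89 is prime.
So 77341 = 11 · 79 · 89; the largest prime factor is 89.

89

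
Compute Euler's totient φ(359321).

340560

Factor: 359321 = 31 · 67 · 173.
φ(359321) = (31−1) · (67−1) · (173−1) = 30 · 66 · 172 = 340560.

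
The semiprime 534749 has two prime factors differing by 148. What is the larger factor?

809

Since p = q + 148, we have 534749 = q(q + 148), so q² + 148q − 534749 = 0.
Discriminant: 148² + 4·534749 = 21904 + 2138996 = 2160900; √2160900 = 1470.
q = (−148 + 1470)/2 = 661, and p = q + 148 = 809.
Check: 661 · 809 = 534749.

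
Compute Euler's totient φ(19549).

Factor: 19549 = 113 · 173.
φ(19549) = (113−1) · (173−1) = 112 · 172 = 19264.

19264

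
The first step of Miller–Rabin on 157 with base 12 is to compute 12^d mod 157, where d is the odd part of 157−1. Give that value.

1

157 − 1 = 156 = 2^2 · 39, so d = 39.
12^1 ≡ 12 (mod 157)
12^2 ≡ 12^2 = 144 ≡ 144 (mod 157)
12^4 ≡ 144^2 = 20736 ≡ 12 (mod 157)
12^8 ≡ 12^2 = 144 ≡ 144 (mod 157)
12^16 ≡ 144^2 = 20736 ≡ 12 (mod 157)
12^32 ≡ 12^2 = 144 ≡ 144 (mod 157)
39 = 32 + 4 + 2 + 1 in binary powers of 2.
So 12^39 ≡ 144 · 12 · 144 · 12 ≡ 1 (mod 157).
Since 12^d ≡ 1 (mod 157), base 12 does not prove 157 composite.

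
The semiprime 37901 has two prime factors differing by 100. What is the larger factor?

Since p = q + 100, we have 37901 = q(q + 100), so q² + 100q − 37901 = 0.
Discriminant: 100² + 4·37901 = 10000 + 151604 = 161604; √161604 = 402.
q = (−100 + 402)/2 = 151, and p = q + 100 = 251.
Check: 151 · 251 = 37901.

251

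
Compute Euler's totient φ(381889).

Factor: 381889 = 31 · 97 · 127.
φ(381889) = (31−1) · (97−1) · (127−1) = 30 · 96 · 126 = 362880.

362880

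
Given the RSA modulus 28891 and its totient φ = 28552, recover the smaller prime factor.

167

φ(n) = (p−1)(q−1) = n − (p+q) + 1, so p + q = 28891 − 28552 + 1 = 340.
p and q are the roots of t² − 340t + 28891 = 0.
Discriminant: 340² − 4·28891 = 115600 − 115564 = 36; √36 = 6.
q = (340 − 6)/2 = 167, p = (340 + 6)/2 = 173.
Check: 167 · 173 = 28891.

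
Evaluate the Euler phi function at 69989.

Factor: 69989 = 17 · 23 · 179.
φ(69989) = (17−1) · (23−1) · (179−1) = 16 · 22 · 178 = 62656.

62656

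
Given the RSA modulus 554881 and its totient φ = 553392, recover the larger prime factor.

757

φ(n) = (p−1)(q−1) = n − (p+q) + 1, so p + q = 554881 − 553392 + 1 = 1490.
p and q are the roots of t² − 1490t + 554881 = 0.
Discriminant: 1490² − 4·554881 = 2220100 − 2219524 = 576; √576 = 24.
q = (1490 − 24)/2 = 733, p = (1490 + 24)/2 = 757.
Check: 733 · 757 = 554881.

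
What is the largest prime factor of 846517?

846517 = 7 · 120931
120931 = 31 · 3901
3901 = 47 · 83
83 is prime.
So 846517 = 7 · 31 · 47 · 83; the largest prime factor is 83.

83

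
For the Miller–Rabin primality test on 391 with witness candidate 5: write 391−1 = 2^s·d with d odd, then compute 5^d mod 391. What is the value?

391 − 1 = 390 = 2^1 · 195, so d = 195.
5^1 ≡ 5 (mod 391)
5^2 ≡ 5^2 = 25 ≡ 25 (mod 391)
5^4 ≡ 25^2 = 625 ≡ 234 (mod 391)
5^8 ≡ 234^2 = 54756 ≡ 16 (mod 391)
5^16 ≡ 16^2 = 256 ≡ 256 (mod 391)
5^32 ≡ 256^2 = 65536 ≡ 239 (mod 391)
5^64 ≡ 239^2 = 57121 ≡ 35 (mod 391)
5^128 ≡ 35^2 = 1225 ≡ 52 (mod 391)
195 = 128 + 64 + 2 + 1 in binary powers of 2.
So 5^195 ≡ 52 · 35 · 25 · 5 ≡ 329 (mod 391).
Squaring chain: 329; never reaches −1, so base 5 is a Miller–Rabin witness that 391 is composite.

329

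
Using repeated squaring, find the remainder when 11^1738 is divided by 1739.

11^1 ≡ 11 (mod 1739)
11^2 ≡ 11^2 = 121 ≡ 121 (mod 1739)
11^4 ≡ 121^2 = 14641 ≡ 729 (mod 1739)
11^8 ≡ 729^2 = 531441 ≡ 1046 (mod 1739)
11^16 ≡ 1046^2 = 1094116 ≡ 285 (mod 1739)
11^32 ≡ 285^2 = 81225 ≡ 1231 (mod 1739)
11^64 ≡ 1231^2 = 1515361 ≡ 692 (mod 1739)
11^128 ≡ 692^2 = 478864 ≡ 639 (mod 1739)
11^256 ≡ 639^2 = 408321 ≡ 1395 (mod 1739)
11^512 ≡ 1395^2 = 1946025 ≡ 84 (mod 1739)
11^1024 ≡ 84^2 = 7056 ≡ 100 (mod 1739)
1738 = 1024 + 512 + 128 + 64 + 8 + 2 in binary powers of 2.
So 11^1738 ≡ 100 · 84 · 639 · 692 · 1046 · 121 ≡ 1062 (mod 1739).
Since 1062 ≠ 1, base 11 is a Fermat witness: 1739 is composite.

1062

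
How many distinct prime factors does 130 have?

3

130 = 2 · 65
65 = 5 · 13
130 = 2 · 5 · 13, which has 3 distinct prime factors.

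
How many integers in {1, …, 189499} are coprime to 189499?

174720

Factor: 189499 = 17 · 71 · 157.
φ(189499) = (17−1) · (71−1) · (157−1) = 16 · 70 · 156 = 174720.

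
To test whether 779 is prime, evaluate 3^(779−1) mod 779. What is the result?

214

3^1 ≡ 3 (mod 779)
3^2 ≡ 3^2 = 9 ≡ 9 (mod 779)
3^4 ≡ 9^2 = 81 ≡ 81 (mod 779)
3^8 ≡ 81^2 = 6561 ≡ 329 (mod 779)
3^16 ≡ 329^2 = 108241 ≡ 739 (mod 779)
3^32 ≡ 739^2 = 546121 ≡ 42 (mod 779)
3^64 ≡ 42^2 = 1764 ≡ 206 (mod 779)
3^128 ≡ 206^2 = 42436 ≡ 370 (mod 779)
3^256 ≡ 370^2 = 136900 ≡ 575 (mod 779)
3^512 ≡ 575^2 = 330625 ≡ 329 (mod 779)
778 = 512 + 256 + 8 + 2 in binary powers of 2.
So 3^778 ≡ 329 · 575 · 329 · 9 ≡ 214 (mod 779).
Since 214 ≠ 1, base 3 is a Fermat witness: 779 is composite.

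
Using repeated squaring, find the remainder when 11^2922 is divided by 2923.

11^1 ≡ 11 (mod 2923)
11^2 ≡ 11^2 = 121 ≡ 121 (mod 2923)
11^4 ≡ 121^2 = 14641 ≡ 26 (mod 2923)
11^8 ≡ 26^2 = 676 ≡ 676 (mod 2923)
11^16 ≡ 676^2 = 456976 ≡ 988 (mod 2923)
11^32 ≡ 988^2 = 976144 ≡ 2785 (mod 2923)
11^64 ≡ 2785^2 = 7756225 ≡ 1506 (mod 2923)
11^128 ≡ 1506^2 = 2268036 ≡ 2711 (mod 2923)
11^256 ≡ 2711^2 = 7349521 ≡ 1099 (mod 2923)
11^512 ≡ 1099^2 = 1207801 ≡ 602 (mod 2923)
11^1024 ≡ 602^2 = 362404 ≡ 2875 (mod 2923)
11^2048 ≡ 2875^2 = 8265625 ≡ 2304 (mod 2923)
2922 = 2048 + 512 + 256 + 64 + 32 + 8 + 2 in binary powers of 2.
So 11^2922 ≡ 2304 · 602 · 1099 · 1506 · 2785 · 676 · 121 ≡ 2258 (mod 2923).
Since 2258 ≠ 1, base 11 is a Fermat witness: 2923 is composite.

2258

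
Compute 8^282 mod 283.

8^1 ≡ 8 (mod 283)
8^2 ≡ 8^2 = 64 ≡ 64 (mod 283)
8^4 ≡ 64^2 = 4096 ≡ 134 (mod 283)
8^8 ≡ 134^2 = 17956 ≡ 127 (mod 283)
8^16 ≡ 127^2 = 16129 ≡ 281 (mod 283)
8^32 ≡ 281^2 = 78961 ≡ 4 (mod 283)
8^64 ≡ 4^2 = 16 ≡ 16 (mod 283)
8^128 ≡ 16^2 = 256 ≡ 256 (mod 283)
8^256 ≡ 256^2 = 65536 ≡ 163 (mod 283)
282 = 256 + 16 + 8 + 2 in binary powers of 2.
So 8^282 ≡ 163 · 281 · 127 · 64 ≡ 1 (mod 283).
Since the result is 1, base 8 gives no evidence that 283 is composite.

1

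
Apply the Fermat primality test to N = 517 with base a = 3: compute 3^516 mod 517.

487

3^1 ≡ 3 (mod 517)
3^2 ≡ 3^2 = 9 ≡ 9 (mod 517)
3^4 ≡ 9^2 = 81 ≡ 81 (mod 517)
3^8 ≡ 81^2 = 6561 ≡ 357 (mod 517)
3^16 ≡ 357^2 = 127449 ≡ 267 (mod 517)
3^32 ≡ 267^2 = 71289 ≡ 460 (mod 517)
3^64 ≡ 460^2 = 211600 ≡ 147 (mod 517)
3^128 ≡ 147^2 = 21609 ≡ 412 (mod 517)
3^256 ≡ 412^2 = 169744 ≡ 168 (mod 517)
3^512 ≡ 168^2 = 28224 ≡ 306 (mod 517)
516 = 512 + 4 in binary powers of 2.
So 3^516 ≡ 306 · 81 ≡ 487 (mod 517).
Since 487 ≠ 1, base 3 is a Fermat witness: 517 is composite.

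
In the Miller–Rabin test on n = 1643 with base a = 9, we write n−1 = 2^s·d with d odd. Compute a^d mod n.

1643 − 1 = 1642 = 2^1 · 821, so d = 821.
9^1 ≡ 9 (mod 1643)
9^2 ≡ 9^2 = 81 ≡ 81 (mod 1643)
9^4 ≡ 81^2 = 6561 ≡ 1632 (mod 1643)
9^8 ≡ 1632^2 = 2663424 ≡ 121 (mod 1643)
9^16 ≡ 121^2 = 14641 ≡ 1497 (mod 1643)
9^32 ≡ 1497^2 = 2241009 ≡ 1600 (mod 1643)
9^64 ≡ 1600^2 = 2560000 ≡ 206 (mod 1643)
9^128 ≡ 206^2 = 42436 ≡ 1361 (mod 1643)
9^256 ≡ 1361^2 = 1852321 ≡ 660 (mod 1643)
9^512 ≡ 660^2 = 435600 ≡ 205 (mod 1643)
821 = 512 + 256 + 32 + 16 + 4 + 1 in binary powers of 2.
So 9^821 ≡ 205 · 660 · 1600 · 1497 · 1632 · 9 ≡ 820 (mod 1643).
Squaring chain: 820; never reaches −1, so base 9 is a Miller–Rabin witness that 1643 is composite.

820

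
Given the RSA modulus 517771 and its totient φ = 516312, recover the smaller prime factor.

φ(n) = (p−1)(q−1) = n − (p+q) + 1, so p + q = 517771 − 516312 + 1 = 1460.
p and q are the roots of t² − 1460t + 517771 = 0.
Discriminant: 1460² − 4·517771 = 2131600 − 2071084 = 60516; √60516 = 246.
q = (1460 − 246)/2 = 607, p = (1460 + 246)/2 = 853.
Check: 607 · 853 = 517771.

607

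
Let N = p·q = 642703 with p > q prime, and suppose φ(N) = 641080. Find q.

φ(n) = (p−1)(q−1) = n − (p+q) + 1, so p + q = 642703 − 641080 + 1 = 1624.
p and q are the roots of t² − 1624t + 642703 = 0.
Discriminant: 1624² − 4·642703 = 2637376 − 2570812 = 66564; √66564 = 258.
q = (1624 − 258)/2 = 683, p = (1624 + 258)/2 = 941.
Check: 683 · 941 = 642703.

683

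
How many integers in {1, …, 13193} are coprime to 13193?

Factor: 13193 = 79 · 167.
φ(13193) = (79−1) · (167−1) = 78 · 166 = 12948.

12948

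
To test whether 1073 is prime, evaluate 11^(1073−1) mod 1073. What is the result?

248

11^1 ≡ 11 (mod 1073)
11^2 ≡ 11^2 = 121 ≡ 121 (mod 1073)
11^4 ≡ 121^2 = 14641 ≡ 692 (mod 1073)
11^8 ≡ 692^2 = 478864 ≡ 306 (mod 1073)
11^16 ≡ 306^2 = 93636 ≡ 285 (mod 1073)
11^32 ≡ 285^2 = 81225 ≡ 750 (mod 1073)
11^64 ≡ 750^2 = 562500 ≡ 248 (mod 1073)
11^128 ≡ 248^2 = 61504 ≡ 343 (mod 1073)
11^256 ≡ 343^2 = 117649 ≡ 692 (mod 1073)
11^512 ≡ 692^2 = 478864 ≡ 306 (mod 1073)
11^1024 ≡ 306^2 = 93636 ≡ 285 (mod 1073)
1072 = 1024 + 32 + 16 in binary powers of 2.
So 11^1072 ≡ 285 · 750 · 285 ≡ 248 (mod 1073).
Since 248 ≠ 1, base 11 is a Fermat witness: 1073 is composite.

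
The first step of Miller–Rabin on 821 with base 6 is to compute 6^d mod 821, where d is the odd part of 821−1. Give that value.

821 − 1 = 820 = 2^2 · 205, so d = 205.
6^1 ≡ 6 (mod 821)
6^2 ≡ 6^2 = 36 ≡ 36 (mod 821)
6^4 ≡ 36^2 = 1296 ≡ 475 (mod 821)
6^8 ≡ 475^2 = 225625 ≡ 671 (mod 821)
6^16 ≡ 671^2 = 450241 ≡ 333 (mod 821)
6^32 ≡ 333^2 = 110889 ≡ 54 (mod 821)
6^64 ≡ 54^2 = 2916 ≡ 453 (mod 821)
6^128 ≡ 453^2 = 205209 ≡ 780 (mod 821)
205 = 128 + 64 + 8 + 4 + 1 in binary powers of 2.
So 6^205 ≡ 780 · 453 · 671 · 475 · 6 ≡ 820 (mod 821).
Since 6^d ≡ 820 (mod 821), base 6 does not prove 821 composite.

820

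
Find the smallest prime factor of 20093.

20093 is odd.
Digit sum 14, not divisible by 3.
Ends in 3: not divisible by 5.
7: 20093 = 7·2870 + 3
11: 20093 = 11·1826 + 7
13: 20093 = 13·1545 + 8
17: 20093 = 17·1181 + 16
19: 20093 = 19·1057 + 10
23: 20093 = 23·873 + 14
29: 20093 = 29·692 + 25
31: 20093 = 31·648 + 5
37: 20093 = 37·543 + 2
41: 20093 = 41·490 + 3
43: 20093 = 43·467 + 12
47: 20093 = 47·427 + 24
53: 20093 = 53·379 + 6
59: 20093 = 59·340 + 33
61: 20093 = 61·329 + 24
67: 20093 = 67·299 + 60
71: 20093 = 71·283

71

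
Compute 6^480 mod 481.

1

6^1 ≡ 6 (mod 481)
6^2 ≡ 6^2 = 36 ≡ 36 (mod 481)
6^4 ≡ 36^2 = 1296 ≡ 334 (mod 481)
6^8 ≡ 334^2 = 111556 ≡ 445 (mod 481)
6^16 ≡ 445^2 = 198025 ≡ 334 (mod 481)
6^32 ≡ 334^2 = 111556 ≡ 445 (mod 481)
6^64 ≡ 445^2 = 198025 ≡ 334 (mod 481)
6^128 ≡ 334^2 = 111556 ≡ 445 (mod 481)
6^256 ≡ 445^2 = 198025 ≡ 334 (mod 481)
480 = 256 + 128 + 64 + 32 in binary powers of 2.
So 6^480 ≡ 334 · 445 · 334 · 445 ≡ 1 (mod 481).
Since the result is 1, base 6 gives no evidence that 481 is composite.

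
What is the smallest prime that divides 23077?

47

23077 is odd.
Digit sum 19, not divisible by 3.
Ends in 7: not divisible by 5.
7: 23077 = 7·3296 + 5
11: 23077 = 11·2097 + 10
13: 23077 = 13·1775 + 2
17: 23077 = 17·1357 + 8
19: 23077 = 19·1214 + 11
23: 23077 = 23·1003 + 8
29: 23077 = 29·795 + 22
31: 23077 = 31·744 + 13
37: 23077 = 37·623 + 26
41: 23077 = 41·562 + 35
43: 23077 = 43·536 + 29
47: 23077 = 47·491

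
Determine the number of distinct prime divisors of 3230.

4

3230 = 2 · 1615
1615 = 5 · 323
323 = 17 · 19
3230 = 2 · 5 · 17 · 19, which has 4 distinct prime factors.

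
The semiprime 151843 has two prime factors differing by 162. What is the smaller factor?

317

Since p = q + 162, we have 151843 = q(q + 162), so q² + 162q − 151843 = 0.
Discriminant: 162² + 4·151843 = 26244 + 607372 = 633616; √633616 = 796.
q = (−162 + 796)/2 = 317, and p = q + 162 = 479.
Check: 317 · 479 = 151843.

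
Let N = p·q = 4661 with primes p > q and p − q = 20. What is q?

59

Since p = q + 20, we have 4661 = q(q + 20), so q² + 20q − 4661 = 0.
Discriminant: 20² + 4·4661 = 400 + 18644 = 19044; √19044 = 138.
q = (−20 + 138)/2 = 59, and p = q + 20 = 79.
Check: 59 · 79 = 4661.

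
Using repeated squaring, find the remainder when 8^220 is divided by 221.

8^1 ≡ 8 (mod 221)
8^2 ≡ 8^2 = 64 ≡ 64 (mod 221)
8^4 ≡ 64^2 = 4096 ≡ 118 (mod 221)
8^8 ≡ 118^2 = 13924 ≡ 1 (mod 221)
8^16 ≡ 1^2 = 1 ≡ 1 (mod 221)
8^32 ≡ 1^2 = 1 ≡ 1 (mod 221)
8^64 ≡ 1^2 = 1 ≡ 1 (mod 221)
8^128 ≡ 1^2 = 1 ≡ 1 (mod 221)
220 = 128 + 64 + 16 + 8 + 4 in binary powers of 2.
So 8^220 ≡ 1 · 1 · 1 · 1 · 118 ≡ 118 (mod 221).
Since 118 ≠ 1, base 8 is a Fermat witness: 221 is composite.

118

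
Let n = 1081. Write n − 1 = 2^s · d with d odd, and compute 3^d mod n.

1081 − 1 = 1080 = 2^3 · 135, so d = 135.
3^1 ≡ 3 (mod 1081)
3^2 ≡ 3^2 = 9 ≡ 9 (mod 1081)
3^4 ≡ 9^2 = 81 ≡ 81 (mod 1081)
3^8 ≡ 81^2 = 6561 ≡ 75 (mod 1081)
3^16 ≡ 75^2 = 5625 ≡ 220 (mod 1081)
3^32 ≡ 220^2 = 48400 ≡ 836 (mod 1081)
3^64 ≡ 836^2 = 698896 ≡ 570 (mod 1081)
3^128 ≡ 570^2 = 324900 ≡ 600 (mod 1081)
135 = 128 + 4 + 2 + 1 in binary powers of 2.
So 3^135 ≡ 600 · 81 · 9 · 3 ≡ 947 (mod 1081).
Squaring chain: 947 → 660 → 1038; never reaches −1, so base 3 is a Miller–Rabin witness that 1081 is composite.

947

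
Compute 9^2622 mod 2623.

752

9^1 ≡ 9 (mod 2623)
9^2 ≡ 9^2 = 81 ≡ 81 (mod 2623)
9^4 ≡ 81^2 = 6561 ≡ 1315 (mod 2623)
9^8 ≡ 1315^2 = 1729225 ≡ 668 (mod 2623)
9^16 ≡ 668^2 = 446224 ≡ 314 (mod 2623)
9^32 ≡ 314^2 = 98596 ≡ 1545 (mod 2623)
9^64 ≡ 1545^2 = 2387025 ≡ 95 (mod 2623)
9^128 ≡ 95^2 = 9025 ≡ 1156 (mod 2623)
9^256 ≡ 1156^2 = 1336336 ≡ 1229 (mod 2623)
9^512 ≡ 1229^2 = 1510441 ≡ 2216 (mod 2623)
9^1024 ≡ 2216^2 = 4910656 ≡ 400 (mod 2623)
9^2048 ≡ 400^2 = 160000 ≡ 2620 (mod 2623)
2622 = 2048 + 512 + 32 + 16 + 8 + 4 + 2 in binary powers of 2.
So 9^2622 ≡ 2620 · 2216 · 1545 · 314 · 668 · 1315 · 81 ≡ 752 (mod 2623).
Since 752 ≠ 1, base 9 is a Fermat witness: 2623 is composite.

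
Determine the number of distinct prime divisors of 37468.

4

37468 = 2^2 · 9367
9367 = 17 · 551
551 = 19 · 29
37468 = 2^2 · 17 · 19 · 29, which has 4 distinct prime factors.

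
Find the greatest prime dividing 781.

781 = 11 · 71
71 is prime.
So 781 = 11 · 71; the largest prime factor is 71.

71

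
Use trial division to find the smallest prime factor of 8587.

31

8587 is odd.
Digit sum 28, not divisible by 3.
Ends in 7: not divisible by 5.
7: 8587 = 7·1226 + 5
11: 8587 = 11·780 + 7
13: 8587 = 13·660 + 7
17: 8587 = 17·505 + 2
19: 8587 = 19·451 + 18
23: 8587 = 23·373 + 8
29: 8587 = 29·296 + 3
31: 8587 = 31·277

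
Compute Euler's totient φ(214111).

Factor: 214111 = 19 · 59 · 191.
φ(214111) = (19−1) · (59−1) · (191−1) = 18 · 58 · 190 = 198360.

198360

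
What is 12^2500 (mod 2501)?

12^1 ≡ 12 (mod 2501)
12^2 ≡ 12^2 = 144 ≡ 144 (mod 2501)
12^4 ≡ 144^2 = 20736 ≡ 728 (mod 2501)
12^8 ≡ 728^2 = 529984 ≡ 2273 (mod 2501)
12^16 ≡ 2273^2 = 5166529 ≡ 1964 (mod 2501)
12^32 ≡ 1964^2 = 3857296 ≡ 754 (mod 2501)
12^64 ≡ 754^2 = 568516 ≡ 789 (mod 2501)
12^128 ≡ 789^2 = 622521 ≡ 2273 (mod 2501)
12^256 ≡ 2273^2 = 5166529 ≡ 1964 (mod 2501)
12^512 ≡ 1964^2 = 3857296 ≡ 754 (mod 2501)
12^1024 ≡ 754^2 = 568516 ≡ 789 (mod 2501)
12^2048 ≡ 789^2 = 622521 ≡ 2273 (mod 2501)
2500 = 2048 + 256 + 128 + 64 + 4 in binary powers of 2.
So 12^2500 ≡ 2273 · 1964 · 2273 · 789 · 728 ≡ 901 (mod 2501).
Since 901 ≠ 1, base 12 is a Fermat witness: 2501 is composite.

901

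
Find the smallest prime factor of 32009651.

32009651 is odd.
Digit sum 26, not divisible by 3.
Ends in 1: not divisible by 5.
7: 32009651 = 7·4572807 + 2
11: 32009651 = 11·2909968 + 3
13: 32009651 = 13·2462280 + 11
17: 32009651 = 17·1882920 + 11
19: 32009651 = 19·1684718 + 9
23: 32009651 = 23·1391723 + 22
29: 32009651 = 29·1103781 + 2
31: 32009651 = 31·1032569 + 12
37: 32009651 = 37·865125 + 26
41: 32009651 = 41·780723 + 8
43: 32009651 = 43·744410 + 21
47: 32009651 = 47·681056 + 19
53: 32009651 = 53·603955 + 36
59: 32009651 = 59·542536 + 27
61: 32009651 = 61·524748 + 23
67: 32009651 = 67·477755 + 66
71: 32009651 = 71·450840 + 11
73: 32009651 = 73·438488 + 27
79: 32009651 = 79·405185 + 36
83: 32009651 = 83·385658 + 37
89: 32009651 = 89·359659

89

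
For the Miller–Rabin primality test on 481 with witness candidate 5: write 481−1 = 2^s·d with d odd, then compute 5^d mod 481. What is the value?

177

481 − 1 = 480 = 2^5 · 15, so d = 15.
5^1 ≡ 5 (mod 481)
5^2 ≡ 5^2 = 25 ≡ 25 (mod 481)
5^4 ≡ 25^2 = 625 ≡ 144 (mod 481)
5^8 ≡ 144^2 = 20736 ≡ 53 (mod 481)
15 = 8 + 4 + 2 + 1 in binary powers of 2.
So 5^15 ≡ 53 · 144 · 25 · 5 ≡ 177 (mod 481).
Squaring chain: 177 → 64 → 248 → 417 → 248; never reaches −1, so base 5 is a Miller–Rabin witness that 481 is composite.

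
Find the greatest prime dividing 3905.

71

3905 = 5 · 781
781 = 11 · 71
71 is prime.
So 3905 = 5 · 11 · 71; the largest prime factor is 71.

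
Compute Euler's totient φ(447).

296

Factor: 447 = 3 · 149.
φ(447) = (3−1) · (149−1) = 2 · 148 = 296.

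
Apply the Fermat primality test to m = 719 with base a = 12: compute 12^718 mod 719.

12^1 ≡ 12 (mod 719)
12^2 ≡ 12^2 = 144 ≡ 144 (mod 719)
12^4 ≡ 144^2 = 20736 ≡ 604 (mod 719)
12^8 ≡ 604^2 = 364816 ≡ 283 (mod 719)
12^16 ≡ 283^2 = 80089 ≡ 280 (mod 719)
12^32 ≡ 280^2 = 78400 ≡ 29 (mod 719)
12^64 ≡ 29^2 = 841 ≡ 122 (mod 719)
12^128 ≡ 122^2 = 14884 ≡ 504 (mod 719)
12^256 ≡ 504^2 = 254016 ≡ 209 (mod 719)
12^512 ≡ 209^2 = 43681 ≡ 541 (mod 719)
718 = 512 + 128 + 64 + 8 + 4 + 2 in binary powers of 2.
So 12^718 ≡ 541 · 504 · 122 · 283 · 604 · 144 ≡ 1 (mod 719).
Since the result is 1, base 12 gives no evidence that 719 is composite.

1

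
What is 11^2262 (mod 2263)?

11^1 ≡ 11 (mod 2263)
11^2 ≡ 11^2 = 121 ≡ 121 (mod 2263)
11^4 ≡ 121^2 = 14641 ≡ 1063 (mod 2263)
11^8 ≡ 1063^2 = 1129969 ≡ 732 (mod 2263)
11^16 ≡ 732^2 = 535824 ≡ 1756 (mod 2263)
11^32 ≡ 1756^2 = 3083536 ≡ 1330 (mod 2263)
11^64 ≡ 1330^2 = 1768900 ≡ 1497 (mod 2263)
11^128 ≡ 1497^2 = 2241009 ≡ 639 (mod 2263)
11^256 ≡ 639^2 = 408321 ≡ 981 (mod 2263)
11^512 ≡ 981^2 = 962361 ≡ 586 (mod 2263)
11^1024 ≡ 586^2 = 343396 ≡ 1683 (mod 2263)
11^2048 ≡ 1683^2 = 2832489 ≡ 1476 (mod 2263)
2262 = 2048 + 128 + 64 + 16 + 4 + 2 in binary powers of 2.
So 11^2262 ≡ 1476 · 639 · 1497 · 1756 · 1063 · 121 ≡ 2093 (mod 2263).
Since 2093 ≠ 1, base 11 is a Fermat witness: 2263 is composite.

2093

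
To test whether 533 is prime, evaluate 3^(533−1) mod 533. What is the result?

3^1 ≡ 3 (mod 533)
3^2 ≡ 3^2 = 9 ≡ 9 (mod 533)
3^4 ≡ 9^2 = 81 ≡ 81 (mod 533)
3^8 ≡ 81^2 = 6561 ≡ 165 (mod 533)
3^16 ≡ 165^2 = 27225 ≡ 42 (mod 533)
3^32 ≡ 42^2 = 1764 ≡ 165 (mod 533)
3^64 ≡ 165^2 = 27225 ≡ 42 (mod 533)
3^128 ≡ 42^2 = 1764 ≡ 165 (mod 533)
3^256 ≡ 165^2 = 27225 ≡ 42 (mod 533)
3^512 ≡ 42^2 = 1764 ≡ 165 (mod 533)
532 = 512 + 16 + 4 in binary powers of 2.
So 3^532 ≡ 165 · 42 · 81 ≡ 81 (mod 533).
Since 81 ≠ 1, base 3 is a Fermat witness: 533 is composite.

81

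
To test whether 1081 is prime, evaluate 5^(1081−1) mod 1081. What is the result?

5^1 ≡ 5 (mod 1081)
5^2 ≡ 5^2 = 25 ≡ 25 (mod 1081)
5^4 ≡ 25^2 = 625 ≡ 625 (mod 1081)
5^8 ≡ 625^2 = 390625 ≡ 384 (mod 1081)
5^16 ≡ 384^2 = 147456 ≡ 440 (mod 1081)
5^32 ≡ 440^2 = 193600 ≡ 101 (mod 1081)
5^64 ≡ 101^2 = 10201 ≡ 472 (mod 1081)
5^128 ≡ 472^2 = 222784 ≡ 98 (mod 1081)
5^256 ≡ 98^2 = 9604 ≡ 956 (mod 1081)
5^512 ≡ 956^2 = 913936 ≡ 491 (mod 1081)
5^1024 ≡ 491^2 = 241081 ≡ 18 (mod 1081)
1080 = 1024 + 32 + 16 + 8 in binary powers of 2.
So 5^1080 ≡ 18 · 101 · 440 · 384 ≡ 968 (mod 1081).
Since 968 ≠ 1, base 5 is a Fermat witness: 1081 is composite.

968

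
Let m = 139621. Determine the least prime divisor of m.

17

139621 is odd.
Digit sum 22, not divisible by 3.
Ends in 1: not divisible by 5.
7: 139621 = 7·19945 + 6
11: 139621 = 11·12692 + 9
13: 139621 = 13·10740 + 1
17: 139621 = 17·8213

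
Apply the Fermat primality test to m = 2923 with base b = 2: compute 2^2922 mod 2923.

2617

2^1 ≡ 2 (mod 2923)
2^2 ≡ 2^2 = 4 ≡ 4 (mod 2923)
2^4 ≡ 4^2 = 16 ≡ 16 (mod 2923)
2^8 ≡ 16^2 = 256 ≡ 256 (mod 2923)
2^16 ≡ 256^2 = 65536 ≡ 1230 (mod 2923)
2^32 ≡ 1230^2 = 1512900 ≡ 1709 (mod 2923)
2^64 ≡ 1709^2 = 2920681 ≡ 604 (mod 2923)
2^128 ≡ 604^2 = 364816 ≡ 2364 (mod 2923)
2^256 ≡ 2364^2 = 5588496 ≡ 2643 (mod 2923)
2^512 ≡ 2643^2 = 6985449 ≡ 2402 (mod 2923)
2^1024 ≡ 2402^2 = 5769604 ≡ 2525 (mod 2923)
2^2048 ≡ 2525^2 = 6375625 ≡ 562 (mod 2923)
2922 = 2048 + 512 + 256 + 64 + 32 + 8 + 2 in binary powers of 2.
So 2^2922 ≡ 562 · 2402 · 2643 · 604 · 1709 · 256 · 4 ≡ 2617 (mod 2923).
Since 2617 ≠ 1, base 2 is a Fermat witness: 2923 is composite.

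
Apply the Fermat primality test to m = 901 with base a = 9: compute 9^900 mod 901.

9^1 ≡ 9 (mod 901)
9^2 ≡ 9^2 = 81 ≡ 81 (mod 901)
9^4 ≡ 81^2 = 6561 ≡ 254 (mod 901)
9^8 ≡ 254^2 = 64516 ≡ 545 (mod 901)
9^16 ≡ 545^2 = 297025 ≡ 596 (mod 901)
9^32 ≡ 596^2 = 355216 ≡ 222 (mod 901)
9^64 ≡ 222^2 = 49284 ≡ 630 (mod 901)
9^128 ≡ 630^2 = 396900 ≡ 460 (mod 901)
9^256 ≡ 460^2 = 211600 ≡ 766 (mod 901)
9^512 ≡ 766^2 = 586756 ≡ 205 (mod 901)
900 = 512 + 256 + 128 + 4 in binary powers of 2.
So 9^900 ≡ 205 · 766 · 460 · 254 ≡ 543 (mod 901).
Since 543 ≠ 1, base 9 is a Fermat witness: 901 is composite.

543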